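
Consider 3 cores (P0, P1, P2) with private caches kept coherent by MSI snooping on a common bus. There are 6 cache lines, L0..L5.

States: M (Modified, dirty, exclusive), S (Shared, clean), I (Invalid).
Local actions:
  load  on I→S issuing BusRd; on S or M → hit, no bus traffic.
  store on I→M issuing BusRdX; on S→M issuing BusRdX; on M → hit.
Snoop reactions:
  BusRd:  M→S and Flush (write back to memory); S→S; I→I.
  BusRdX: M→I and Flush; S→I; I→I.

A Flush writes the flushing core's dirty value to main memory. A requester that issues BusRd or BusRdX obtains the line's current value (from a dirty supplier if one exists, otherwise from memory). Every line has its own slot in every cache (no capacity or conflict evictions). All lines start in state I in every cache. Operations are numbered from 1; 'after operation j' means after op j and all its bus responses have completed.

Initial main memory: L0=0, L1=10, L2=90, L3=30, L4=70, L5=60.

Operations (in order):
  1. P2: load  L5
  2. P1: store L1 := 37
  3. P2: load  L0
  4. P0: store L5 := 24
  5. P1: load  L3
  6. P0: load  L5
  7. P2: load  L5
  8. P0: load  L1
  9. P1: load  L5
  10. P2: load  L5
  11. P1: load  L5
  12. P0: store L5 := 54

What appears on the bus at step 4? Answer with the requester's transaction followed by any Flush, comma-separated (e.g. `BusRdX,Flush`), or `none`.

bus = BusRdX

step 1: P2: load  L5  ⟶  IIS  (L5)  txn=BusRd  M[L5]=60
step 2: P1: store L1 := 37  ⟶  IMI  (L1)  txn=BusRdX  M[L1]=10
step 3: P2: load  L0  ⟶  IIS  (L0)  txn=BusRd  M[L0]=0
step 4: P0: store L5 := 24  ⟶  MII  (L5)  txn=BusRdX  M[L5]=60
step 5: P1: load  L3  ⟶  ISI  (L3)  txn=BusRd  M[L3]=30
step 6: P0: load  L5  ⟶  MII  (L5)  txn=∅  M[L5]=60
step 7: P2: load  L5  ⟶  SIS  (L5)  txn=BusRd+Flush  M[L5]=24
step 8: P0: load  L1  ⟶  SSI  (L1)  txn=BusRd+Flush  M[L1]=37
step 9: P1: load  L5  ⟶  SSS  (L5)  txn=BusRd  M[L5]=24
step 10: P2: load  L5  ⟶  SSS  (L5)  txn=∅  M[L5]=24
step 11: P1: load  L5  ⟶  SSS  (L5)  txn=∅  M[L5]=24
step 12: P0: store L5 := 54  ⟶  MII  (L5)  txn=BusRdX  M[L5]=24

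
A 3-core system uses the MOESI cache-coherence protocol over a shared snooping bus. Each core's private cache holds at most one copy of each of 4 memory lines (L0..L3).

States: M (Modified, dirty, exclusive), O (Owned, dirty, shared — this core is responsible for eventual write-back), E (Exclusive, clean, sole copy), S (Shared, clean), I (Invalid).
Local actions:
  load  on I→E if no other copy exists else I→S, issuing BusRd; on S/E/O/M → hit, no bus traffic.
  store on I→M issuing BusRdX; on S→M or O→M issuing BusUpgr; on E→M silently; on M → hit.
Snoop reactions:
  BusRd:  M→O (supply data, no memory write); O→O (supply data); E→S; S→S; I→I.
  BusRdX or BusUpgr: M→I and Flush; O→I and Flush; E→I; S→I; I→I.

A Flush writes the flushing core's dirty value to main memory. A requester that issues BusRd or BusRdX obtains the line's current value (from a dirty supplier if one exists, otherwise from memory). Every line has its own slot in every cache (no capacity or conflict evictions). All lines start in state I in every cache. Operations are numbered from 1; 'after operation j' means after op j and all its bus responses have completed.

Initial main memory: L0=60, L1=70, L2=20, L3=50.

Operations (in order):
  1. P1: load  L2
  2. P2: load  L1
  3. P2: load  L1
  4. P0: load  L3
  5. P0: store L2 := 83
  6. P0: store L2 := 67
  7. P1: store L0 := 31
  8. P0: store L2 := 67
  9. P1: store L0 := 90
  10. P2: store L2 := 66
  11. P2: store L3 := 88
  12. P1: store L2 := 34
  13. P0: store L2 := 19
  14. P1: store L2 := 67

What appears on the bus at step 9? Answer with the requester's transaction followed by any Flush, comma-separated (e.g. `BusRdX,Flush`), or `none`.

1. P1: load  L2  bus=[BusRd]  L2: P0=I P1=E P2=I  mem[L2]=20
2. P2: load  L1  bus=[BusRd]  L1: P0=I P1=I P2=E  mem[L1]=70
3. P2: load  L1  bus=[-]  L1: P0=I P1=I P2=E  mem[L1]=70
4. P0: load  L3  bus=[BusRd]  L3: P0=E P1=I P2=I  mem[L3]=50
5. P0: store L2 := 83  bus=[BusRdX]  L2: P0=M P1=I P2=I  mem[L2]=20
6. P0: store L2 := 67  bus=[-]  L2: P0=M P1=I P2=I  mem[L2]=20
7. P1: store L0 := 31  bus=[BusRdX]  L0: P0=I P1=M P2=I  mem[L0]=60
8. P0: store L2 := 67  bus=[-]  L2: P0=M P1=I P2=I  mem[L2]=20
9. P1: store L0 := 90  bus=[-]  L0: P0=I P1=M P2=I  mem[L0]=60
10. P2: store L2 := 66  bus=[BusRdX,Flush]  L2: P0=I P1=I P2=M  mem[L2]=67
11. P2: store L3 := 88  bus=[BusRdX]  L3: P0=I P1=I P2=M  mem[L3]=50
12. P1: store L2 := 34  bus=[BusRdX,Flush]  L2: P0=I P1=M P2=I  mem[L2]=66
13. P0: store L2 := 19  bus=[BusRdX,Flush]  L2: P0=M P1=I P2=I  mem[L2]=34
14. P1: store L2 := 67  bus=[BusRdX,Flush]  L2: P0=I P1=M P2=I  mem[L2]=19

bus = none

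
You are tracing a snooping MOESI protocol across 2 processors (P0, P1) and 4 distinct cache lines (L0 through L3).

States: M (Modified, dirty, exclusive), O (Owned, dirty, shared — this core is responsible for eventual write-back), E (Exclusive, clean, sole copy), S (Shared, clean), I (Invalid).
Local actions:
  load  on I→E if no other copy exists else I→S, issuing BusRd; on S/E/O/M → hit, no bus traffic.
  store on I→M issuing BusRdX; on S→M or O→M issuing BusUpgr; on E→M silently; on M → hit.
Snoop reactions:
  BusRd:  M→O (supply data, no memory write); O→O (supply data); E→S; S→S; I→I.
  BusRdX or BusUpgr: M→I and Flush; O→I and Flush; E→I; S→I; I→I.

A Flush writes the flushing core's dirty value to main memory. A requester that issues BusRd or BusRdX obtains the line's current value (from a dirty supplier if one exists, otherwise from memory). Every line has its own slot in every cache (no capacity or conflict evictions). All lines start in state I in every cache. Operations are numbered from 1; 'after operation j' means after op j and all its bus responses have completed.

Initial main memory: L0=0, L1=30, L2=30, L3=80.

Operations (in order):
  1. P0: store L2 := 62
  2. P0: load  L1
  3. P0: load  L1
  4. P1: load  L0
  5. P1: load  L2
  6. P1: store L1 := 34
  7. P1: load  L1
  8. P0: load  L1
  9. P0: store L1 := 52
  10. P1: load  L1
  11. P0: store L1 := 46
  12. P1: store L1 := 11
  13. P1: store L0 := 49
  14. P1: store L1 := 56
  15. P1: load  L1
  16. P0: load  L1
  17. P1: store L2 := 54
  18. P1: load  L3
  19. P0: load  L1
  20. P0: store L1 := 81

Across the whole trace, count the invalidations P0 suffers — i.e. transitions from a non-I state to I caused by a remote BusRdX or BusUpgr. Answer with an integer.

  op1 P0: store L2 := 62 → M/I on L2; bus BusRdX; mem=30
  op2 P0: load  L1 → E/I on L1; bus BusRd; mem=30
  op3 P0: load  L1 → E/I on L1; bus (none); mem=30
  op4 P1: load  L0 → I/E on L0; bus BusRd; mem=0
  op5 P1: load  L2 → O/S on L2; bus BusRd; mem=30
  op6 P1: store L1 := 34 → I/M on L1; bus BusRdX; mem=30
  op7 P1: load  L1 → I/M on L1; bus (none); mem=30
  op8 P0: load  L1 → S/O on L1; bus BusRd; mem=30
  op9 P0: store L1 := 52 → M/I on L1; bus BusUpgr Flush; mem=34
  op10 P1: load  L1 → O/S on L1; bus BusRd; mem=34
  op11 P0: store L1 := 46 → M/I on L1; bus BusUpgr; mem=34
  op12 P1: store L1 := 11 → I/M on L1; bus BusRdX Flush; mem=46
  op13 P1: store L0 := 49 → I/M on L0; bus (none); mem=0
  op14 P1: store L1 := 56 → I/M on L1; bus (none); mem=46
  op15 P1: load  L1 → I/M on L1; bus (none); mem=46
  op16 P0: load  L1 → S/O on L1; bus BusRd; mem=46
  op17 P1: store L2 := 54 → I/M on L2; bus BusUpgr Flush; mem=62
  op18 P1: load  L3 → I/E on L3; bus BusRd; mem=80
  op19 P0: load  L1 → S/O on L1; bus (none); mem=46
  op20 P0: store L1 := 81 → M/I on L1; bus BusUpgr Flush; mem=56

invalidations = 3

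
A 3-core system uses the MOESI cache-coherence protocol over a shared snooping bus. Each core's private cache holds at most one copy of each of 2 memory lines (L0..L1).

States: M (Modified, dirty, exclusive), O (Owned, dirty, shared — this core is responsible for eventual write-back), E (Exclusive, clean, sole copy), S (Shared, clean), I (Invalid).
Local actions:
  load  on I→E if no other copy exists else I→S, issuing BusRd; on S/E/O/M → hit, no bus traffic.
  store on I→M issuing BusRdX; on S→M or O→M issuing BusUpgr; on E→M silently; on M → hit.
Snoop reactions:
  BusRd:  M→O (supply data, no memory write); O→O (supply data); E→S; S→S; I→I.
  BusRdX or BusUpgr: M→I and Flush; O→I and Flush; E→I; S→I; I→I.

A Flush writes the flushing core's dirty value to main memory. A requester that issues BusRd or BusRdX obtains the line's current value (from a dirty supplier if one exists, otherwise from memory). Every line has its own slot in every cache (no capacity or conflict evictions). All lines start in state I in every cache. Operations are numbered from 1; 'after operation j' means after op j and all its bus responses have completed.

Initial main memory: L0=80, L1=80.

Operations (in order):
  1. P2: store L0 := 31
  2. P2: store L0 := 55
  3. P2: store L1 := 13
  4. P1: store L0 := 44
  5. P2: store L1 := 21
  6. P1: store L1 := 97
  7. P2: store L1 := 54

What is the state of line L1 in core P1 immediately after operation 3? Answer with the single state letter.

state = I

1. P2: store L0 := 31  bus=[BusRdX]  L0: P0=I P1=I P2=M  mem[L0]=80
2. P2: store L0 := 55  bus=[-]  L0: P0=I P1=I P2=M  mem[L0]=80
3. P2: store L1 := 13  bus=[BusRdX]  L1: P0=I P1=I P2=M  mem[L1]=80
4. P1: store L0 := 44  bus=[BusRdX,Flush]  L0: P0=I P1=M P2=I  mem[L0]=55
5. P2: store L1 := 21  bus=[-]  L1: P0=I P1=I P2=M  mem[L1]=80
6. P1: store L1 := 97  bus=[BusRdX,Flush]  L1: P0=I P1=M P2=I  mem[L1]=21
7. P2: store L1 := 54  bus=[BusRdX,Flush]  L1: P0=I P1=I P2=M  mem[L1]=97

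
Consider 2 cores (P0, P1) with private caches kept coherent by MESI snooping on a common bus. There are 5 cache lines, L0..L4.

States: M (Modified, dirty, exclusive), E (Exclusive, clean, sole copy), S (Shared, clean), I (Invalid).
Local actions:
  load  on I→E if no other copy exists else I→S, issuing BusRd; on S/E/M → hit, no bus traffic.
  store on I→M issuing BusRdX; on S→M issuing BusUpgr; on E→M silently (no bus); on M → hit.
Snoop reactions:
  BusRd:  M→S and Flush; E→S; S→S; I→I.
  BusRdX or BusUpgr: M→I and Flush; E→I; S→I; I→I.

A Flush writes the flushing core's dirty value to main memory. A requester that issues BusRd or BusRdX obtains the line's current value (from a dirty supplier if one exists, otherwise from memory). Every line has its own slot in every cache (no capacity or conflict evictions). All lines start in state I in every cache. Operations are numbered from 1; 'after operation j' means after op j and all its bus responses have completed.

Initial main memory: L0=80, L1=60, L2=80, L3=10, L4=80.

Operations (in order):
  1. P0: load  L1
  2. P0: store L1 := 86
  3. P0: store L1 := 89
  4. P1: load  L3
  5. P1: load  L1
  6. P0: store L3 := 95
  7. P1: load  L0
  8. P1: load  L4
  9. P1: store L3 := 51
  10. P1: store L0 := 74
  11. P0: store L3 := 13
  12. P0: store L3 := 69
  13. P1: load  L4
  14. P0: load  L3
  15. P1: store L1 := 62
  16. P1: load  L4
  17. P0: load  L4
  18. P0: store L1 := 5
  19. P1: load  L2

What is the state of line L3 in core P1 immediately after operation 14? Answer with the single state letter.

state = I

step 1: P0: load  L1  ⟶  EI  (L1)  txn=BusRd  M[L1]=60
step 2: P0: store L1 := 86  ⟶  MI  (L1)  txn=∅  M[L1]=60
step 3: P0: store L1 := 89  ⟶  MI  (L1)  txn=∅  M[L1]=60
step 4: P1: load  L3  ⟶  IE  (L3)  txn=BusRd  M[L3]=10
step 5: P1: load  L1  ⟶  SS  (L1)  txn=BusRd+Flush  M[L1]=89
step 6: P0: store L3 := 95  ⟶  MI  (L3)  txn=BusRdX  M[L3]=10
step 7: P1: load  L0  ⟶  IE  (L0)  txn=BusRd  M[L0]=80
step 8: P1: load  L4  ⟶  IE  (L4)  txn=BusRd  M[L4]=80
step 9: P1: store L3 := 51  ⟶  IM  (L3)  txn=BusRdX+Flush  M[L3]=95
step 10: P1: store L0 := 74  ⟶  IM  (L0)  txn=∅  M[L0]=80
step 11: P0: store L3 := 13  ⟶  MI  (L3)  txn=BusRdX+Flush  M[L3]=51
step 12: P0: store L3 := 69  ⟶  MI  (L3)  txn=∅  M[L3]=51
step 13: P1: load  L4  ⟶  IE  (L4)  txn=∅  M[L4]=80
step 14: P0: load  L3  ⟶  MI  (L3)  txn=∅  M[L3]=51
step 15: P1: store L1 := 62  ⟶  IM  (L1)  txn=BusUpgr  M[L1]=89
step 16: P1: load  L4  ⟶  IE  (L4)  txn=∅  M[L4]=80
step 17: P0: load  L4  ⟶  SS  (L4)  txn=BusRd  M[L4]=80
step 18: P0: store L1 := 5  ⟶  MI  (L1)  txn=BusRdX+Flush  M[L1]=62
step 19: P1: load  L2  ⟶  IE  (L2)  txn=BusRd  M[L2]=80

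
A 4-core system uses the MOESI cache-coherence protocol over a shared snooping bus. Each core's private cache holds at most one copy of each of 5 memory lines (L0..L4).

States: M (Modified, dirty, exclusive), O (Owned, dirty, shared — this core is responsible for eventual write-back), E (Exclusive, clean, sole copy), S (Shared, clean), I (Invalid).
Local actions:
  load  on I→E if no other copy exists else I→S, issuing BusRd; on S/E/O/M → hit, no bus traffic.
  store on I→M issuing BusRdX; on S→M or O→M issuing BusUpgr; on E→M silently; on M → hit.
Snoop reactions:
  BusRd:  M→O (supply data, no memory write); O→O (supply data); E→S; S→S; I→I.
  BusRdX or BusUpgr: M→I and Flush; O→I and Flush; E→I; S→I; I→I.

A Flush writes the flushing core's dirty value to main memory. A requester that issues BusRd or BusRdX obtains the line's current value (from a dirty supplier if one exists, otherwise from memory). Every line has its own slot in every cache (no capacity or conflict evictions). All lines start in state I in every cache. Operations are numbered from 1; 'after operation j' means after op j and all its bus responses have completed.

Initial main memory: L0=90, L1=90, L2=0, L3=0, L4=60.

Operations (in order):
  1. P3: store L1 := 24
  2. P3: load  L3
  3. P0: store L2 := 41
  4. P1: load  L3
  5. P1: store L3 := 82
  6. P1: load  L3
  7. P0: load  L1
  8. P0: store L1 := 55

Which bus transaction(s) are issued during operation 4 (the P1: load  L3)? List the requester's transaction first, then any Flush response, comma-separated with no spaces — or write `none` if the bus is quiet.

1. P3: store L1 := 24  bus=[BusRdX]  L1: P0=I P1=I P2=I P3=M  mem[L1]=90
2. P3: load  L3  bus=[BusRd]  L3: P0=I P1=I P2=I P3=E  mem[L3]=0
3. P0: store L2 := 41  bus=[BusRdX]  L2: P0=M P1=I P2=I P3=I  mem[L2]=0
4. P1: load  L3  bus=[BusRd]  L3: P0=I P1=S P2=I P3=S  mem[L3]=0
5. P1: store L3 := 82  bus=[BusUpgr]  L3: P0=I P1=M P2=I P3=I  mem[L3]=0
6. P1: load  L3  bus=[-]  L3: P0=I P1=M P2=I P3=I  mem[L3]=0
7. P0: load  L1  bus=[BusRd]  L1: P0=S P1=I P2=I P3=O  mem[L1]=90
8. P0: store L1 := 55  bus=[BusUpgr,Flush]  L1: P0=M P1=I P2=I P3=I  mem[L1]=24

bus = BusRd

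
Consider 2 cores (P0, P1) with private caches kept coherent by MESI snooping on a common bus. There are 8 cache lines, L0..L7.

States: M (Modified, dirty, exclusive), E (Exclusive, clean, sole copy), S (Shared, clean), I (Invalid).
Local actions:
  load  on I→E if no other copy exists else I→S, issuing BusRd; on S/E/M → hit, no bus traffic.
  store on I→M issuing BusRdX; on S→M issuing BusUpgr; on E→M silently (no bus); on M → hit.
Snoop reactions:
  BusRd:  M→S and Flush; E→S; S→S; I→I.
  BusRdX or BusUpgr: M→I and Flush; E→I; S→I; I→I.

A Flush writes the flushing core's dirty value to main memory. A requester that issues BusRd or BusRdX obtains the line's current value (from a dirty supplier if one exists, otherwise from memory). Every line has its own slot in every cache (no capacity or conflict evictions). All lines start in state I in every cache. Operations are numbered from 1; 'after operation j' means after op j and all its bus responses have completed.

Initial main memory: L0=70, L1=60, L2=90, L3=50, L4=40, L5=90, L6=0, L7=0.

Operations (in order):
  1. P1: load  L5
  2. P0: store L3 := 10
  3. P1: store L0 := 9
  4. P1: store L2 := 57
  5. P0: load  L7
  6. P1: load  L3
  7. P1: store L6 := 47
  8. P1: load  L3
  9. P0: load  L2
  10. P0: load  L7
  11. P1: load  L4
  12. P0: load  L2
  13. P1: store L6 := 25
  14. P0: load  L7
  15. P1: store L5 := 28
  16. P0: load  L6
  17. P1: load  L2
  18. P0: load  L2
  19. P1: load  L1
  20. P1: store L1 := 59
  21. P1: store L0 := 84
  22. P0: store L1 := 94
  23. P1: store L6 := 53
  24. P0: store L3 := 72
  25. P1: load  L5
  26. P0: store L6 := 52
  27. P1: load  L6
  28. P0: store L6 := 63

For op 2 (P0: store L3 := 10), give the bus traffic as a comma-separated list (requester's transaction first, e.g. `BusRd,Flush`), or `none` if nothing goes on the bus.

step 1: P1: load  L5  ⟶  IE  (L5)  txn=BusRd  M[L5]=90
step 2: P0: store L3 := 10  ⟶  MI  (L3)  txn=BusRdX  M[L3]=50
step 3: P1: store L0 := 9  ⟶  IM  (L0)  txn=BusRdX  M[L0]=70
step 4: P1: store L2 := 57  ⟶  IM  (L2)  txn=BusRdX  M[L2]=90
step 5: P0: load  L7  ⟶  EI  (L7)  txn=BusRd  M[L7]=0
step 6: P1: load  L3  ⟶  SS  (L3)  txn=BusRd+Flush  M[L3]=10
step 7: P1: store L6 := 47  ⟶  IM  (L6)  txn=BusRdX  M[L6]=0
step 8: P1: load  L3  ⟶  SS  (L3)  txn=∅  M[L3]=10
step 9: P0: load  L2  ⟶  SS  (L2)  txn=BusRd+Flush  M[L2]=57
step 10: P0: load  L7  ⟶  EI  (L7)  txn=∅  M[L7]=0
step 11: P1: load  L4  ⟶  IE  (L4)  txn=BusRd  M[L4]=40
step 12: P0: load  L2  ⟶  SS  (L2)  txn=∅  M[L2]=57
step 13: P1: store L6 := 25  ⟶  IM  (L6)  txn=∅  M[L6]=0
step 14: P0: load  L7  ⟶  EI  (L7)  txn=∅  M[L7]=0
step 15: P1: store L5 := 28  ⟶  IM  (L5)  txn=∅  M[L5]=90
step 16: P0: load  L6  ⟶  SS  (L6)  txn=BusRd+Flush  M[L6]=25
step 17: P1: load  L2  ⟶  SS  (L2)  txn=∅  M[L2]=57
step 18: P0: load  L2  ⟶  SS  (L2)  txn=∅  M[L2]=57
step 19: P1: load  L1  ⟶  IE  (L1)  txn=BusRd  M[L1]=60
step 20: P1: store L1 := 59  ⟶  IM  (L1)  txn=∅  M[L1]=60
step 21: P1: store L0 := 84  ⟶  IM  (L0)  txn=∅  M[L0]=70
step 22: P0: store L1 := 94  ⟶  MI  (L1)  txn=BusRdX+Flush  M[L1]=59
step 23: P1: store L6 := 53  ⟶  IM  (L6)  txn=BusUpgr  M[L6]=25
step 24: P0: store L3 := 72  ⟶  MI  (L3)  txn=BusUpgr  M[L3]=10
step 25: P1: load  L5  ⟶  IM  (L5)  txn=∅  M[L5]=90
step 26: P0: store L6 := 52  ⟶  MI  (L6)  txn=BusRdX+Flush  M[L6]=53
step 27: P1: load  L6  ⟶  SS  (L6)  txn=BusRd+Flush  M[L6]=52
step 28: P0: store L6 := 63  ⟶  MI  (L6)  txn=BusUpgr  M[L6]=52

bus = BusRdX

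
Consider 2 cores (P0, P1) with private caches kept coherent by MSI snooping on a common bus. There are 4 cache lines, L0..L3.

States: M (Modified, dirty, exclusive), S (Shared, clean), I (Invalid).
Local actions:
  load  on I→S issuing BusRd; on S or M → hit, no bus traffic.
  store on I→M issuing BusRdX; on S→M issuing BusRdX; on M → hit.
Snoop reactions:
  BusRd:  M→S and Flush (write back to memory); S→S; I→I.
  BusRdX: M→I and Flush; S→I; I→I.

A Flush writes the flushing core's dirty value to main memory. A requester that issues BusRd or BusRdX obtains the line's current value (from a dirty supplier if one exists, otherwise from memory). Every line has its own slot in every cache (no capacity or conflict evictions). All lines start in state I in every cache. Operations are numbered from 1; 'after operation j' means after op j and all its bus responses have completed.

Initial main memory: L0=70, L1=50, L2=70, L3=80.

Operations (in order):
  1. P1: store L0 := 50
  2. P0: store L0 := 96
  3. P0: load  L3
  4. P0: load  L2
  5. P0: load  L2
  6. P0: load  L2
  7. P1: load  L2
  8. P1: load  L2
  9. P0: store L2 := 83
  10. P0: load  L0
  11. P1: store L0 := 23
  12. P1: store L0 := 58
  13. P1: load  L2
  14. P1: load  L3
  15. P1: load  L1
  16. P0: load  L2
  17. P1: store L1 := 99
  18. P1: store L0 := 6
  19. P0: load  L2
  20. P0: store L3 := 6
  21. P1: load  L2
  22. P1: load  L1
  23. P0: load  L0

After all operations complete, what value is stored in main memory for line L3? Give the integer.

step 1: P1: store L0 := 50  ⟶  IM  (L0)  txn=BusRdX  M[L0]=70
step 2: P0: store L0 := 96  ⟶  MI  (L0)  txn=BusRdX+Flush  M[L0]=50
step 3: P0: load  L3  ⟶  SI  (L3)  txn=BusRd  M[L3]=80
step 4: P0: load  L2  ⟶  SI  (L2)  txn=BusRd  M[L2]=70
step 5: P0: load  L2  ⟶  SI  (L2)  txn=∅  M[L2]=70
step 6: P0: load  L2  ⟶  SI  (L2)  txn=∅  M[L2]=70
step 7: P1: load  L2  ⟶  SS  (L2)  txn=BusRd  M[L2]=70
step 8: P1: load  L2  ⟶  SS  (L2)  txn=∅  M[L2]=70
step 9: P0: store L2 := 83  ⟶  MI  (L2)  txn=BusRdX  M[L2]=70
step 10: P0: load  L0  ⟶  MI  (L0)  txn=∅  M[L0]=50
step 11: P1: store L0 := 23  ⟶  IM  (L0)  txn=BusRdX+Flush  M[L0]=96
step 12: P1: store L0 := 58  ⟶  IM  (L0)  txn=∅  M[L0]=96
step 13: P1: load  L2  ⟶  SS  (L2)  txn=BusRd+Flush  M[L2]=83
step 14: P1: load  L3  ⟶  SS  (L3)  txn=BusRd  M[L3]=80
step 15: P1: load  L1  ⟶  IS  (L1)  txn=BusRd  M[L1]=50
step 16: P0: load  L2  ⟶  SS  (L2)  txn=∅  M[L2]=83
step 17: P1: store L1 := 99  ⟶  IM  (L1)  txn=BusRdX  M[L1]=50
step 18: P1: store L0 := 6  ⟶  IM  (L0)  txn=∅  M[L0]=96
step 19: P0: load  L2  ⟶  SS  (L2)  txn=∅  M[L2]=83
step 20: P0: store L3 := 6  ⟶  MI  (L3)  txn=BusRdX  M[L3]=80
step 21: P1: load  L2  ⟶  SS  (L2)  txn=∅  M[L2]=83
step 22: P1: load  L1  ⟶  IM  (L1)  txn=∅  M[L1]=50
step 23: P0: load  L0  ⟶  SS  (L0)  txn=BusRd+Flush  M[L0]=6

memory[L3] = 80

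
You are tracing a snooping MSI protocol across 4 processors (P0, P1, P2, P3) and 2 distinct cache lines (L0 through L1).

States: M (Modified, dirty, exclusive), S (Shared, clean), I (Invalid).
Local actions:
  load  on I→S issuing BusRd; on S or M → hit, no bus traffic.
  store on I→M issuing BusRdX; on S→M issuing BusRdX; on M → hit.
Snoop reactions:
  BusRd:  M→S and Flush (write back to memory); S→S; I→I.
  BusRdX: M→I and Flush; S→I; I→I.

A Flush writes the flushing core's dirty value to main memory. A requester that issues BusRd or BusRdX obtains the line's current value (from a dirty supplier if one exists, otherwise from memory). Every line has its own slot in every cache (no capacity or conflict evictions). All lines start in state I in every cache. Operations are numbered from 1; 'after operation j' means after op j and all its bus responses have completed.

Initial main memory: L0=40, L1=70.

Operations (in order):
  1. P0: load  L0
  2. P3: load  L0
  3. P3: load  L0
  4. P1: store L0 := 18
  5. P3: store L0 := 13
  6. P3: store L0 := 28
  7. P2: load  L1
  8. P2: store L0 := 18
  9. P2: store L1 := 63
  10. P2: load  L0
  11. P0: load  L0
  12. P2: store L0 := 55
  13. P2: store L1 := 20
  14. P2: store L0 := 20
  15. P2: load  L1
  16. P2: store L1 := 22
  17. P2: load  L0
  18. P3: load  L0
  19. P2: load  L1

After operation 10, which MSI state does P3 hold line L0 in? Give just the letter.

step 1: P0: load  L0  ⟶  SIII  (L0)  txn=BusRd  M[L0]=40
step 2: P3: load  L0  ⟶  SIIS  (L0)  txn=BusRd  M[L0]=40
step 3: P3: load  L0  ⟶  SIIS  (L0)  txn=∅  M[L0]=40
step 4: P1: store L0 := 18  ⟶  IMII  (L0)  txn=BusRdX  M[L0]=40
step 5: P3: store L0 := 13  ⟶  IIIM  (L0)  txn=BusRdX+Flush  M[L0]=18
step 6: P3: store L0 := 28  ⟶  IIIM  (L0)  txn=∅  M[L0]=18
step 7: P2: load  L1  ⟶  IISI  (L1)  txn=BusRd  M[L1]=70
step 8: P2: store L0 := 18  ⟶  IIMI  (L0)  txn=BusRdX+Flush  M[L0]=28
step 9: P2: store L1 := 63  ⟶  IIMI  (L1)  txn=BusRdX  M[L1]=70
step 10: P2: load  L0  ⟶  IIMI  (L0)  txn=∅  M[L0]=28
step 11: P0: load  L0  ⟶  SISI  (L0)  txn=BusRd+Flush  M[L0]=18
step 12: P2: store L0 := 55  ⟶  IIMI  (L0)  txn=BusRdX  M[L0]=18
step 13: P2: store L1 := 20  ⟶  IIMI  (L1)  txn=∅  M[L1]=70
step 14: P2: store L0 := 20  ⟶  IIMI  (L0)  txn=∅  M[L0]=18
step 15: P2: load  L1  ⟶  IIMI  (L1)  txn=∅  M[L1]=70
step 16: P2: store L1 := 22  ⟶  IIMI  (L1)  txn=∅  M[L1]=70
step 17: P2: load  L0  ⟶  IIMI  (L0)  txn=∅  M[L0]=18
step 18: P3: load  L0  ⟶  IISS  (L0)  txn=BusRd+Flush  M[L0]=20
step 19: P2: load  L1  ⟶  IIMI  (L1)  txn=∅  M[L1]=70

state = I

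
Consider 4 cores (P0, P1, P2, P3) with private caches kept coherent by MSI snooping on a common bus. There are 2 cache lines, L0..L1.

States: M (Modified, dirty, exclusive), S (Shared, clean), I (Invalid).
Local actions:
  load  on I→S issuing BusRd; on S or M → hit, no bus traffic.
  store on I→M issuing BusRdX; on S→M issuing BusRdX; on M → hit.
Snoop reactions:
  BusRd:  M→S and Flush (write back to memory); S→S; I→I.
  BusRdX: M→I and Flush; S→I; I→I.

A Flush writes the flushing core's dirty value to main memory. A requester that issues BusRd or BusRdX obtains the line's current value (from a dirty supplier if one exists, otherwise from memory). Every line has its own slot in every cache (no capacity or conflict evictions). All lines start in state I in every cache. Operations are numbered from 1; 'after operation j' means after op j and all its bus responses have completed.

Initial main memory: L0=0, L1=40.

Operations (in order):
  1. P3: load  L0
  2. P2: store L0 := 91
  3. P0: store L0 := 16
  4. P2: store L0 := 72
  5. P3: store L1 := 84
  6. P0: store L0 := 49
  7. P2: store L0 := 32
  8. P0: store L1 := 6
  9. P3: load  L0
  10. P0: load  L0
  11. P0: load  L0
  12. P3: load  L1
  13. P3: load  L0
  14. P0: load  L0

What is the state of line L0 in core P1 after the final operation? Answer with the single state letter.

1. P3: load  L0  bus=[BusRd]  L0: P0=I P1=I P2=I P3=S  mem[L0]=0
2. P2: store L0 := 91  bus=[BusRdX]  L0: P0=I P1=I P2=M P3=I  mem[L0]=0
3. P0: store L0 := 16  bus=[BusRdX,Flush]  L0: P0=M P1=I P2=I P3=I  mem[L0]=91
4. P2: store L0 := 72  bus=[BusRdX,Flush]  L0: P0=I P1=I P2=M P3=I  mem[L0]=16
5. P3: store L1 := 84  bus=[BusRdX]  L1: P0=I P1=I P2=I P3=M  mem[L1]=40
6. P0: store L0 := 49  bus=[BusRdX,Flush]  L0: P0=M P1=I P2=I P3=I  mem[L0]=72
7. P2: store L0 := 32  bus=[BusRdX,Flush]  L0: P0=I P1=I P2=M P3=I  mem[L0]=49
8. P0: store L1 := 6  bus=[BusRdX,Flush]  L1: P0=M P1=I P2=I P3=I  mem[L1]=84
9. P3: load  L0  bus=[BusRd,Flush]  L0: P0=I P1=I P2=S P3=S  mem[L0]=32
10. P0: load  L0  bus=[BusRd]  L0: P0=S P1=I P2=S P3=S  mem[L0]=32
11. P0: load  L0  bus=[-]  L0: P0=S P1=I P2=S P3=S  mem[L0]=32
12. P3: load  L1  bus=[BusRd,Flush]  L1: P0=S P1=I P2=I P3=S  mem[L1]=6
13. P3: load  L0  bus=[-]  L0: P0=S P1=I P2=S P3=S  mem[L0]=32
14. P0: load  L0  bus=[-]  L0: P0=S P1=I P2=S P3=S  mem[L0]=32

state = I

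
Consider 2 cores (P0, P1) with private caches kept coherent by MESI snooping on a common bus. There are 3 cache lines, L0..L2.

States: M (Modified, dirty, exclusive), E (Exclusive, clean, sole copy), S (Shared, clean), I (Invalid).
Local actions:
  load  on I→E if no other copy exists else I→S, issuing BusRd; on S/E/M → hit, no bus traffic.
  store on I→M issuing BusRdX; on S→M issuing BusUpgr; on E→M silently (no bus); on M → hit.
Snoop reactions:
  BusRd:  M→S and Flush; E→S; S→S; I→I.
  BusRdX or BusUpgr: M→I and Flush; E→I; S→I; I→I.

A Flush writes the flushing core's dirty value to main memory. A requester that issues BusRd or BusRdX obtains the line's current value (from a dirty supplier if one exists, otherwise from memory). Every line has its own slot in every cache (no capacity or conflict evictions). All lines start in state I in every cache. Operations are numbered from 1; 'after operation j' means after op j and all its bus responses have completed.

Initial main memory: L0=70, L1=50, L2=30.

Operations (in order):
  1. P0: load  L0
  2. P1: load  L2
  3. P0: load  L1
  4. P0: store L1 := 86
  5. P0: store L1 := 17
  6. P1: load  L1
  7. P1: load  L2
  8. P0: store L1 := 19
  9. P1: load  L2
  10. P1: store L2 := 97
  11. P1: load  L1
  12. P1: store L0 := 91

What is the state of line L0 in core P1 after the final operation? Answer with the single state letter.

state = M

[1] P0: load  L0 | P0:E(70), P1:I | bus: BusRd
[2] P1: load  L2 | P0:I, P1:E(30) | bus: BusRd
[3] P0: load  L1 | P0:E(50), P1:I | bus: BusRd
[4] P0: store L1 := 86 | P0:M(86), P1:I | bus: none
[5] P0: store L1 := 17 | P0:M(17), P1:I | bus: none
[6] P1: load  L1 | P0:S(17), P1:S(17) | bus: BusRd,Flush
[7] P1: load  L2 | P0:I, P1:E(30) | bus: none
[8] P0: store L1 := 19 | P0:M(19), P1:I | bus: BusUpgr
[9] P1: load  L2 | P0:I, P1:E(30) | bus: none
[10] P1: store L2 := 97 | P0:I, P1:M(97) | bus: none
[11] P1: load  L1 | P0:S(19), P1:S(19) | bus: BusRd,Flush
[12] P1: store L0 := 91 | P0:I, P1:M(91) | bus: BusRdX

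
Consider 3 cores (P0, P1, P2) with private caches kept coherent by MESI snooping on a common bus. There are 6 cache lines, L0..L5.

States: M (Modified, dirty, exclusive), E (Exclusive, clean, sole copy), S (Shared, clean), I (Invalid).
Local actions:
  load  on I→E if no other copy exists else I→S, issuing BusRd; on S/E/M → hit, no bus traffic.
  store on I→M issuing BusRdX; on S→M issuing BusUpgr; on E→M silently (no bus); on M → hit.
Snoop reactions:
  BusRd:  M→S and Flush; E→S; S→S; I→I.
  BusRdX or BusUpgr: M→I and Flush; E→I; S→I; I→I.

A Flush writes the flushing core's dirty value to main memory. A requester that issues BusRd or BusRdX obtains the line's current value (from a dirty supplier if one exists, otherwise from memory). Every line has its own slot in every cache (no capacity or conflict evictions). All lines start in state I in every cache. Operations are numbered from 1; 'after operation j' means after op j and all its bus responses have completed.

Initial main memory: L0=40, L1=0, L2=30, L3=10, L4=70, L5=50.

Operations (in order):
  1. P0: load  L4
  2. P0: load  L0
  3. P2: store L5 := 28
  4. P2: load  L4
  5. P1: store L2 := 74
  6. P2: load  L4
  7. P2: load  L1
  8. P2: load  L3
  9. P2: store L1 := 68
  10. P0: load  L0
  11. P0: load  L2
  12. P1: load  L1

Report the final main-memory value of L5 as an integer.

step 1: P0: load  L4  ⟶  EII  (L4)  txn=BusRd  M[L4]=70
step 2: P0: load  L0  ⟶  EII  (L0)  txn=BusRd  M[L0]=40
step 3: P2: store L5 := 28  ⟶  IIM  (L5)  txn=BusRdX  M[L5]=50
step 4: P2: load  L4  ⟶  SIS  (L4)  txn=BusRd  M[L4]=70
step 5: P1: store L2 := 74  ⟶  IMI  (L2)  txn=BusRdX  M[L2]=30
step 6: P2: load  L4  ⟶  SIS  (L4)  txn=∅  M[L4]=70
step 7: P2: load  L1  ⟶  IIE  (L1)  txn=BusRd  M[L1]=0
step 8: P2: load  L3  ⟶  IIE  (L3)  txn=BusRd  M[L3]=10
step 9: P2: store L1 := 68  ⟶  IIM  (L1)  txn=∅  M[L1]=0
step 10: P0: load  L0  ⟶  EII  (L0)  txn=∅  M[L0]=40
step 11: P0: load  L2  ⟶  SSI  (L2)  txn=BusRd+Flush  M[L2]=74
step 12: P1: load  L1  ⟶  ISS  (L1)  txn=BusRd+Flush  M[L1]=68

memory[L5] = 50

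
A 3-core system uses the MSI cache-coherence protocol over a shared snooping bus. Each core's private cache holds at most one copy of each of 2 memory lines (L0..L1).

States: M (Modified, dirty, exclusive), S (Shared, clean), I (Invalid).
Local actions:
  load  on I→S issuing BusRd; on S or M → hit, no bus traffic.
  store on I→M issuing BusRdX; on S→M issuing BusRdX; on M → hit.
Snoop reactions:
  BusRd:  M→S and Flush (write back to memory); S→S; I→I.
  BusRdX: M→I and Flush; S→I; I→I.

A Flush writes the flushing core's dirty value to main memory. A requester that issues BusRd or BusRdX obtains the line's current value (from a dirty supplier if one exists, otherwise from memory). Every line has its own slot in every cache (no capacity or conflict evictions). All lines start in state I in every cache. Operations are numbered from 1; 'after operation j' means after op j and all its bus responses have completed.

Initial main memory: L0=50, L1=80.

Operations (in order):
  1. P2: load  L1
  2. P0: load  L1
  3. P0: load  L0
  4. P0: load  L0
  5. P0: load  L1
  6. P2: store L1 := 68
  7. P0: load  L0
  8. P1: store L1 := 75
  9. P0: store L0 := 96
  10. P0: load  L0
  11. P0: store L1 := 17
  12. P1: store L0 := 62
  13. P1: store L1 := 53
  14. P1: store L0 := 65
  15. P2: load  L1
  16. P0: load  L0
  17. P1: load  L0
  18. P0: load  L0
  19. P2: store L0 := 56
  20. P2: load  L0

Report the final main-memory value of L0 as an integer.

memory[L0] = 65

step 1: P2: load  L1  ⟶  IIS  (L1)  txn=BusRd  M[L1]=80
step 2: P0: load  L1  ⟶  SIS  (L1)  txn=BusRd  M[L1]=80
step 3: P0: load  L0  ⟶  SII  (L0)  txn=BusRd  M[L0]=50
step 4: P0: load  L0  ⟶  SII  (L0)  txn=∅  M[L0]=50
step 5: P0: load  L1  ⟶  SIS  (L1)  txn=∅  M[L1]=80
step 6: P2: store L1 := 68  ⟶  IIM  (L1)  txn=BusRdX  M[L1]=80
step 7: P0: load  L0  ⟶  SII  (L0)  txn=∅  M[L0]=50
step 8: P1: store L1 := 75  ⟶  IMI  (L1)  txn=BusRdX+Flush  M[L1]=68
step 9: P0: store L0 := 96  ⟶  MII  (L0)  txn=BusRdX  M[L0]=50
step 10: P0: load  L0  ⟶  MII  (L0)  txn=∅  M[L0]=50
step 11: P0: store L1 := 17  ⟶  MII  (L1)  txn=BusRdX+Flush  M[L1]=75
step 12: P1: store L0 := 62  ⟶  IMI  (L0)  txn=BusRdX+Flush  M[L0]=96
step 13: P1: store L1 := 53  ⟶  IMI  (L1)  txn=BusRdX+Flush  M[L1]=17
step 14: P1: store L0 := 65  ⟶  IMI  (L0)  txn=∅  M[L0]=96
step 15: P2: load  L1  ⟶  ISS  (L1)  txn=BusRd+Flush  M[L1]=53
step 16: P0: load  L0  ⟶  SSI  (L0)  txn=BusRd+Flush  M[L0]=65
step 17: P1: load  L0  ⟶  SSI  (L0)  txn=∅  M[L0]=65
step 18: P0: load  L0  ⟶  SSI  (L0)  txn=∅  M[L0]=65
step 19: P2: store L0 := 56  ⟶  IIM  (L0)  txn=BusRdX  M[L0]=65
step 20: P2: load  L0  ⟶  IIM  (L0)  txn=∅  M[L0]=65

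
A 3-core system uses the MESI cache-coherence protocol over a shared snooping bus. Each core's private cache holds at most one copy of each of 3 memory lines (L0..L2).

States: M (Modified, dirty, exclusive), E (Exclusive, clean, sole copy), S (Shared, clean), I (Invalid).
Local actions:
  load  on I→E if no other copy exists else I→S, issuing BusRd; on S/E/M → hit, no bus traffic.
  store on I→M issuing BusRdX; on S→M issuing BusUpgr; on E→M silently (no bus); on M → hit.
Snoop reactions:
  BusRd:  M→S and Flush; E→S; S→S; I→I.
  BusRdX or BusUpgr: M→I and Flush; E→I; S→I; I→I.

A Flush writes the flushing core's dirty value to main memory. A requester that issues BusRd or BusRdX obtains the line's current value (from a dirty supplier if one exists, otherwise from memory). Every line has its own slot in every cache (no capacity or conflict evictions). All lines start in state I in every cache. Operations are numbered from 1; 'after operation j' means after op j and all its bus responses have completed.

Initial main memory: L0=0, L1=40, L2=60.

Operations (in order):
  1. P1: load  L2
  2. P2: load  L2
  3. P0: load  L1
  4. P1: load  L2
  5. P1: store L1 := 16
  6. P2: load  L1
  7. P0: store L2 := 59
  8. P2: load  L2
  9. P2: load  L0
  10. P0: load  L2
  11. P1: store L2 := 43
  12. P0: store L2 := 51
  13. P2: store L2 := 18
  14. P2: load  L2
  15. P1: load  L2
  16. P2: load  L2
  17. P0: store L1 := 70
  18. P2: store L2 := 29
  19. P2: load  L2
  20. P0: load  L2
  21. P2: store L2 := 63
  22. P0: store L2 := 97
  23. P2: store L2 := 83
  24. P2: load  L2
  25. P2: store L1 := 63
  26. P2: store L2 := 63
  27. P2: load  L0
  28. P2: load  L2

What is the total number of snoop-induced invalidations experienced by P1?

invalidations = 4

  op1 P1: load  L2 → I/E/I on L2; bus BusRd; mem=60
  op2 P2: load  L2 → I/S/S on L2; bus BusRd; mem=60
  op3 P0: load  L1 → E/I/I on L1; bus BusRd; mem=40
  op4 P1: load  L2 → I/S/S on L2; bus (none); mem=60
  op5 P1: store L1 := 16 → I/M/I on L1; bus BusRdX; mem=40
  op6 P2: load  L1 → I/S/S on L1; bus BusRd Flush; mem=16
  op7 P0: store L2 := 59 → M/I/I on L2; bus BusRdX; mem=60
  op8 P2: load  L2 → S/I/S on L2; bus BusRd Flush; mem=59
  op9 P2: load  L0 → I/I/E on L0; bus BusRd; mem=0
  op10 P0: load  L2 → S/I/S on L2; bus (none); mem=59
  op11 P1: store L2 := 43 → I/M/I on L2; bus BusRdX; mem=59
  op12 P0: store L2 := 51 → M/I/I on L2; bus BusRdX Flush; mem=43
  op13 P2: store L2 := 18 → I/I/M on L2; bus BusRdX Flush; mem=51
  op14 P2: load  L2 → I/I/M on L2; bus (none); mem=51
  op15 P1: load  L2 → I/S/S on L2; bus BusRd Flush; mem=18
  op16 P2: load  L2 → I/S/S on L2; bus (none); mem=18
  op17 P0: store L1 := 70 → M/I/I on L1; bus BusRdX; mem=16
  op18 P2: store L2 := 29 → I/I/M on L2; bus BusUpgr; mem=18
  op19 P2: load  L2 → I/I/M on L2; bus (none); mem=18
  op20 P0: load  L2 → S/I/S on L2; bus BusRd Flush; mem=29
  op21 P2: store L2 := 63 → I/I/M on L2; bus BusUpgr; mem=29
  op22 P0: store L2 := 97 → M/I/I on L2; bus BusRdX Flush; mem=63
  op23 P2: store L2 := 83 → I/I/M on L2; bus BusRdX Flush; mem=97
  op24 P2: load  L2 → I/I/M on L2; bus (none); mem=97
  op25 P2: store L1 := 63 → I/I/M on L1; bus BusRdX Flush; mem=70
  op26 P2: store L2 := 63 → I/I/M on L2; bus (none); mem=97
  op27 P2: load  L0 → I/I/E on L0; bus (none); mem=0
  op28 P2: load  L2 → I/I/M on L2; bus (none); mem=97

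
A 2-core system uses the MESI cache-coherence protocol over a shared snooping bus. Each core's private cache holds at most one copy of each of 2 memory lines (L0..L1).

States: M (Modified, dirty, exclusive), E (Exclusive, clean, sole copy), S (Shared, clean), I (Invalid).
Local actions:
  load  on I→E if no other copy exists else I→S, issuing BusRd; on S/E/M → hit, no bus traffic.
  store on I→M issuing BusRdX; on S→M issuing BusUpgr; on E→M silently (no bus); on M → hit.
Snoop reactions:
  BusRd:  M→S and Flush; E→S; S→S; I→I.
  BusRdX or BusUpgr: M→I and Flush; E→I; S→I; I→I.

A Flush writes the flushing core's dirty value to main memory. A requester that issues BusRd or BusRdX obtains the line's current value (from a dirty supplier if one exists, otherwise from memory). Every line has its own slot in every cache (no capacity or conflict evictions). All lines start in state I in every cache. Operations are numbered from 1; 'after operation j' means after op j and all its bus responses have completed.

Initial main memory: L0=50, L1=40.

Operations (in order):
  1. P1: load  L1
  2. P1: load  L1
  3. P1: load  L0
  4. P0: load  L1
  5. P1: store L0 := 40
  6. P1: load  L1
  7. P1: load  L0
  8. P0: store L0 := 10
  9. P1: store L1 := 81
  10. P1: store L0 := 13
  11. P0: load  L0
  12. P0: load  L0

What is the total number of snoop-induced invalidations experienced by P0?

invalidations = 2

[1] P1: load  L1 | P0:I, P1:E(40) | bus: BusRd
[2] P1: load  L1 | P0:I, P1:E(40) | bus: none
[3] P1: load  L0 | P0:I, P1:E(50) | bus: BusRd
[4] P0: load  L1 | P0:S(40), P1:S(40) | bus: BusRd
[5] P1: store L0 := 40 | P0:I, P1:M(40) | bus: none
[6] P1: load  L1 | P0:S(40), P1:S(40) | bus: none
[7] P1: load  L0 | P0:I, P1:M(40) | bus: none
[8] P0: store L0 := 10 | P0:M(10), P1:I | bus: BusRdX,Flush
[9] P1: store L1 := 81 | P0:I, P1:M(81) | bus: BusUpgr
[10] P1: store L0 := 13 | P0:I, P1:M(13) | bus: BusRdX,Flush
[11] P0: load  L0 | P0:S(13), P1:S(13) | bus: BusRd,Flush
[12] P0: load  L0 | P0:S(13), P1:S(13) | bus: none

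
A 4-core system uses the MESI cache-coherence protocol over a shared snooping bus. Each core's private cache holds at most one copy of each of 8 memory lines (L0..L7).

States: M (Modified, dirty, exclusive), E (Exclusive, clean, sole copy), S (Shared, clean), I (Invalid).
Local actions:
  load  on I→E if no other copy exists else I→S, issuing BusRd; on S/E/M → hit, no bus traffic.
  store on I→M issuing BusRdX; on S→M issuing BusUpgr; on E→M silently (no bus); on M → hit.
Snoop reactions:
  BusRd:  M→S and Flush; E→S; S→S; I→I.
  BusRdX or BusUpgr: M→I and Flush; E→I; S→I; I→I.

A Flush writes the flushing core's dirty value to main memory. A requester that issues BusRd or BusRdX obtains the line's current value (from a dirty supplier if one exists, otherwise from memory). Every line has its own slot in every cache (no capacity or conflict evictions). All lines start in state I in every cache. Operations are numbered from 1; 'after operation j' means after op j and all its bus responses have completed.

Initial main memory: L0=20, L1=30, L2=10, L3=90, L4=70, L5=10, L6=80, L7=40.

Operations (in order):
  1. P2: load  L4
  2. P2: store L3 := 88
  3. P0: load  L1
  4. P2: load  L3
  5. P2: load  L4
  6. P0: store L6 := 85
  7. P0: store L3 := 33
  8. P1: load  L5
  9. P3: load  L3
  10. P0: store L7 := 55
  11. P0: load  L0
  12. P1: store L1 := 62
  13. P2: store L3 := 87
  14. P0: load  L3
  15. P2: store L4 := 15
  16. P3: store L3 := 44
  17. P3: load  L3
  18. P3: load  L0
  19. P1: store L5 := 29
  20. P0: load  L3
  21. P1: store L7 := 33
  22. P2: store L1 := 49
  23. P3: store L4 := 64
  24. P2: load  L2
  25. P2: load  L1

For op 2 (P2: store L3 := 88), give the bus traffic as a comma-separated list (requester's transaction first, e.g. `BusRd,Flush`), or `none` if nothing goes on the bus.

bus = BusRdX

1. P2: load  L4  bus=[BusRd]  L4: P0=I P1=I P2=E P3=I  mem[L4]=70
2. P2: store L3 := 88  bus=[BusRdX]  L3: P0=I P1=I P2=M P3=I  mem[L3]=90
3. P0: load  L1  bus=[BusRd]  L1: P0=E P1=I P2=I P3=I  mem[L1]=30
4. P2: load  L3  bus=[-]  L3: P0=I P1=I P2=M P3=I  mem[L3]=90
5. P2: load  L4  bus=[-]  L4: P0=I P1=I P2=E P3=I  mem[L4]=70
6. P0: store L6 := 85  bus=[BusRdX]  L6: P0=M P1=I P2=I P3=I  mem[L6]=80
7. P0: store L3 := 33  bus=[BusRdX,Flush]  L3: P0=M P1=I P2=I P3=I  mem[L3]=88
8. P1: load  L5  bus=[BusRd]  L5: P0=I P1=E P2=I P3=I  mem[L5]=10
9. P3: load  L3  bus=[BusRd,Flush]  L3: P0=S P1=I P2=I P3=S  mem[L3]=33
10. P0: store L7 := 55  bus=[BusRdX]  L7: P0=M P1=I P2=I P3=I  mem[L7]=40
11. P0: load  L0  bus=[BusRd]  L0: P0=E P1=I P2=I P3=I  mem[L0]=20
12. P1: store L1 := 62  bus=[BusRdX]  L1: P0=I P1=M P2=I P3=I  mem[L1]=30
13. P2: store L3 := 87  bus=[BusRdX]  L3: P0=I P1=I P2=M P3=I  mem[L3]=33
14. P0: load  L3  bus=[BusRd,Flush]  L3: P0=S P1=I P2=S P3=I  mem[L3]=87
15. P2: store L4 := 15  bus=[-]  L4: P0=I P1=I P2=M P3=I  mem[L4]=70
16. P3: store L3 := 44  bus=[BusRdX]  L3: P0=I P1=I P2=I P3=M  mem[L3]=87
17. P3: load  L3  bus=[-]  L3: P0=I P1=I P2=I P3=M  mem[L3]=87
18. P3: load  L0  bus=[BusRd]  L0: P0=S P1=I P2=I P3=S  mem[L0]=20
19. P1: store L5 := 29  bus=[-]  L5: P0=I P1=M P2=I P3=I  mem[L5]=10
20. P0: load  L3  bus=[BusRd,Flush]  L3: P0=S P1=I P2=I P3=S  mem[L3]=44
21. P1: store L7 := 33  bus=[BusRdX,Flush]  L7: P0=I P1=M P2=I P3=I  mem[L7]=55
22. P2: store L1 := 49  bus=[BusRdX,Flush]  L1: P0=I P1=I P2=M P3=I  mem[L1]=62
23. P3: store L4 := 64  bus=[BusRdX,Flush]  L4: P0=I P1=I P2=I P3=M  mem[L4]=15
24. P2: load  L2  bus=[BusRd]  L2: P0=I P1=I P2=E P3=I  mem[L2]=10
25. P2: load  L1  bus=[-]  L1: P0=I P1=I P2=M P3=I  mem[L1]=62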